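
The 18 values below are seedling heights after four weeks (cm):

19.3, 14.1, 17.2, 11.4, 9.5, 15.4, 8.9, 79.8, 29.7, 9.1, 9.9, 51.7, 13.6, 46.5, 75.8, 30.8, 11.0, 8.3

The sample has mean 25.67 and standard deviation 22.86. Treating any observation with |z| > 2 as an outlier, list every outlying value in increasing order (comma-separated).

75.8, 79.8

Cutoffs at x̄ ± 2s: 25.67 ± 2·22.86 = [-20.05, 71.39].
75.8: z = 2.19, |z| > 2 → outlier.
79.8: z = 2.37, |z| > 2 → outlier.
Every other value lies within [-20.05, 71.39].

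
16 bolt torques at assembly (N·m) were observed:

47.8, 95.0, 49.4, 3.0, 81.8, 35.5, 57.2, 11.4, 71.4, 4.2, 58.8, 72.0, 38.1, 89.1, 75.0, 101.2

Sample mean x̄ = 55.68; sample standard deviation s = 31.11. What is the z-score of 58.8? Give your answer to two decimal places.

0.10

z = (58.8 − 55.68) / 31.11 = 0.10.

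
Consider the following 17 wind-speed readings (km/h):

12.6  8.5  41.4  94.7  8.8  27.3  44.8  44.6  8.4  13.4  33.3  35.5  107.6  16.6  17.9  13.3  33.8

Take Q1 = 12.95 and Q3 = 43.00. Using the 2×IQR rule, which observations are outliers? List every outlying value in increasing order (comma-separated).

IQR = Q3 − Q1 = 43.00 − 12.95 = 30.05.
Lower fence = Q1 − 2·IQR = 12.95 − 60.10 = -47.15.
Upper fence = Q3 + 2·IQR = 43.00 + 60.10 = 103.10.
107.6 > 103.10 → outlier.
All remaining values lie within [-47.15, 103.10].

107.6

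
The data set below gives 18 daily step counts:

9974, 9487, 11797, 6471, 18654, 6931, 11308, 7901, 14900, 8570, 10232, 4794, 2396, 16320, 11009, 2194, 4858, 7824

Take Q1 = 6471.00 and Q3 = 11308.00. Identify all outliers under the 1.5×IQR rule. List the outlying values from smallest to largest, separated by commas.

18654

IQR = Q3 − Q1 = 11308.00 − 6471.00 = 4837.00.
Lower fence = Q1 − 1.5·IQR = 6471.00 − 7255.50 = -784.50.
Upper fence = Q3 + 1.5·IQR = 11308.00 + 7255.50 = 18563.50.
18654 > 18563.50 → outlier.
All remaining values lie within [-784.50, 18563.50].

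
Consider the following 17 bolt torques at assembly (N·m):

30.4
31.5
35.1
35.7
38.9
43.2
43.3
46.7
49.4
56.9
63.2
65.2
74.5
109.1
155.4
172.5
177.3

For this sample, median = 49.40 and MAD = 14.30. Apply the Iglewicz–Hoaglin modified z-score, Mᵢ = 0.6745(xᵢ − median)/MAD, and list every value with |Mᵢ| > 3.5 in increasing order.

|Mᵢ| > 3.5 ⇔ |xᵢ − 49.40| > 3.5·14.30/0.6745 = 74.20.
So outliers lie outside [-24.80, 123.60].
155.4: M = 5.00 → outlier.
172.5: M = 5.81 → outlier.
177.3: M = 6.03 → outlier.

155.4, 172.5, 177.3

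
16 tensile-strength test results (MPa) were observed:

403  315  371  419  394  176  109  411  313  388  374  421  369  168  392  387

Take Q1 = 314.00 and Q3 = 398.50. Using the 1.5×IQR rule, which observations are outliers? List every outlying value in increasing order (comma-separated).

IQR = Q3 − Q1 = 398.50 − 314.00 = 84.50.
Lower fence = Q1 − 1.5·IQR = 314.00 − 126.75 = 187.25.
Upper fence = Q3 + 1.5·IQR = 398.50 + 126.75 = 525.25.
109 < 187.25 → outlier.
168 < 187.25 → outlier.
176 < 187.25 → outlier.
All remaining values lie within [187.25, 525.25].

109, 168, 176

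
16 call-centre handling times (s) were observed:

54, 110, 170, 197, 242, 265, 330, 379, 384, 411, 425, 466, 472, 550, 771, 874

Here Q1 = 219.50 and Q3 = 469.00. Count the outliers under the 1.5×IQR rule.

1

IQR = 249.50; fences at 219.50 − 374.25 = -154.75 and 469.00 + 374.25 = 843.25.
Outside the cutoffs: 874.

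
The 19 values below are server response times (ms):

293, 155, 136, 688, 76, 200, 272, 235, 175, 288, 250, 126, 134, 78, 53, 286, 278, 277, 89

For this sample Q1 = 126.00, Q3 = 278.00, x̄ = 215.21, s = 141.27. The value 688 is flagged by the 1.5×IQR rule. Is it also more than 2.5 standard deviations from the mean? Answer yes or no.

z = (688 − 215.21) / 141.27 = 3.35.
|z| = 3.35 > 2.5.

yes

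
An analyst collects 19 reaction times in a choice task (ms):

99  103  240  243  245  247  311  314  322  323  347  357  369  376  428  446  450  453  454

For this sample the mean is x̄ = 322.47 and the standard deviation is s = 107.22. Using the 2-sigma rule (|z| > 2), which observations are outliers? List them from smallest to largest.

Cutoffs at x̄ ± 2s: 322.47 ± 2·107.22 = [108.03, 536.91].
99: z = -2.08, |z| > 2 → outlier.
103: z = -2.05, |z| > 2 → outlier.
Every other value lies within [108.03, 536.91].

99, 103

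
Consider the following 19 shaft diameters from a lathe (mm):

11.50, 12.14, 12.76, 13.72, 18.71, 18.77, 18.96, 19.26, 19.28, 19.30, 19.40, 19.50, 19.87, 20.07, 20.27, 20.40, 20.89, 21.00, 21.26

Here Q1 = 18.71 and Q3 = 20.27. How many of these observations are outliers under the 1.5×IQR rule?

IQR = 1.56; fences at 18.71 − 2.34 = 16.37 and 20.27 + 2.34 = 22.61.
Outside the cutoffs: 11.50, 12.14, 12.76, 13.72.

4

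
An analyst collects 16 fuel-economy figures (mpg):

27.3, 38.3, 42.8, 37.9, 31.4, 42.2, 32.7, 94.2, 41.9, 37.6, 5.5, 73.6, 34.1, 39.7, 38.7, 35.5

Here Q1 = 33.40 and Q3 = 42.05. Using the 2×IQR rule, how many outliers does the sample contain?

IQR = 8.65; fences at 33.40 − 17.30 = 16.10 and 42.05 + 17.30 = 59.35.
Outside the cutoffs: 5.5, 73.6, 94.2.

3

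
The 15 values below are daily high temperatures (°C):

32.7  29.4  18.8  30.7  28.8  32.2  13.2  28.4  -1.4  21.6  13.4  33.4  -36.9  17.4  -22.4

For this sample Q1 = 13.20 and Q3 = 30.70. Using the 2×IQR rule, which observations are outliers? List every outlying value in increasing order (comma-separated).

-36.9, -22.4

IQR = Q3 − Q1 = 30.70 − 13.20 = 17.50.
Lower fence = Q1 − 2·IQR = 13.20 − 35.00 = -21.80.
Upper fence = Q3 + 2·IQR = 30.70 + 35.00 = 65.70.
-36.9 < -21.80 → outlier.
-22.4 < -21.80 → outlier.
All remaining values lie within [-21.80, 65.70].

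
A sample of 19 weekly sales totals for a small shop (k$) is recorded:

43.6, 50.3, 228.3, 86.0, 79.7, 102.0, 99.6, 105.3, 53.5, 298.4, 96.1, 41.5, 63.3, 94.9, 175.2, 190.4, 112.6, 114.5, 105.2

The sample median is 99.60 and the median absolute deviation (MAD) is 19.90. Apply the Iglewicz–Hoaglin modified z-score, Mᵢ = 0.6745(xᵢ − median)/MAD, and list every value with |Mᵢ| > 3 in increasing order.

190.4, 228.3, 298.4

|Mᵢ| > 3 ⇔ |xᵢ − 99.60| > 3·19.90/0.6745 = 88.51.
So outliers lie outside [11.09, 188.11].
190.4: M = 3.08 → outlier.
228.3: M = 4.36 → outlier.
298.4: M = 6.74 → outlier.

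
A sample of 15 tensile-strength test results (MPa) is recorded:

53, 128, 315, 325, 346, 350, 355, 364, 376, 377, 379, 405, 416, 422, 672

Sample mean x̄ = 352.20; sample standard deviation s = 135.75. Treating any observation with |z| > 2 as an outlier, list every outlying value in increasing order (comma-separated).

Cutoffs at x̄ ± 2s: 352.20 ± 2·135.75 = [80.70, 623.70].
53: z = -2.20, |z| > 2 → outlier.
672: z = 2.36, |z| > 2 → outlier.
Every other value lies within [80.70, 623.70].

53, 672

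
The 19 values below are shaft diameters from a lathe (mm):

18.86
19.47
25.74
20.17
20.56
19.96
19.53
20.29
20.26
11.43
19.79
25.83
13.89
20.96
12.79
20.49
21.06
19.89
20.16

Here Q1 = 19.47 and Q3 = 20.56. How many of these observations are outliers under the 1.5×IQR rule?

5

IQR = 1.09; fences at 19.47 − 1.635 = 17.835 and 20.56 + 1.635 = 22.195.
Outside the cutoffs: 11.43, 12.79, 13.89, 25.74, 25.83.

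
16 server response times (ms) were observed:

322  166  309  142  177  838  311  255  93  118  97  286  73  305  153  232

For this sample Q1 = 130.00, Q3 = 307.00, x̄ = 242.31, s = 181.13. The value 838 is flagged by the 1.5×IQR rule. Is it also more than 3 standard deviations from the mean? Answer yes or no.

yes

z = (838 − 242.31) / 181.13 = 3.29.
|z| = 3.29 > 3.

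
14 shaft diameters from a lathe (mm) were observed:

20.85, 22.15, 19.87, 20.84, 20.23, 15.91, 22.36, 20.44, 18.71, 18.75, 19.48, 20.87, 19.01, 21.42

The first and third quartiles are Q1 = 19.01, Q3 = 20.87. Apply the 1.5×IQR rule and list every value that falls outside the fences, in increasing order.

15.91

IQR = Q3 − Q1 = 20.87 − 19.01 = 1.86.
Lower fence = Q1 − 1.5·IQR = 19.01 − 2.79 = 16.22.
Upper fence = Q3 + 1.5·IQR = 20.87 + 2.79 = 23.66.
15.91 < 16.22 → outlier.
All remaining values lie within [16.22, 23.66].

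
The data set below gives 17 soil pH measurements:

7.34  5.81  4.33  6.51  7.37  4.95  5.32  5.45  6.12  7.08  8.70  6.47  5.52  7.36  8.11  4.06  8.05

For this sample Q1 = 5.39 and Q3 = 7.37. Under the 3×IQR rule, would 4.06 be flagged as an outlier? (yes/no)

no

IQR = Q3 − Q1 = 7.37 − 5.39 = 1.98.
Lower fence = Q1 − 3·IQR = 5.39 − 5.94 = -0.55.
Upper fence = Q3 + 3·IQR = 7.37 + 5.94 = 13.31.
4.06 lies within [-0.55, 13.31].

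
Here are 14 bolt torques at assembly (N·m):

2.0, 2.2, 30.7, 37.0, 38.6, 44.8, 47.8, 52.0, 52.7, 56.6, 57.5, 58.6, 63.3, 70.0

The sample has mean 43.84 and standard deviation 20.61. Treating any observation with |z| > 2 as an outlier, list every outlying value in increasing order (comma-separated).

2.0, 2.2

Cutoffs at x̄ ± 2s: 43.84 ± 2·20.61 = [2.62, 85.06].
2.0: z = -2.03, |z| > 2 → outlier.
2.2: z = -2.02, |z| > 2 → outlier.
Every other value lies within [2.62, 85.06].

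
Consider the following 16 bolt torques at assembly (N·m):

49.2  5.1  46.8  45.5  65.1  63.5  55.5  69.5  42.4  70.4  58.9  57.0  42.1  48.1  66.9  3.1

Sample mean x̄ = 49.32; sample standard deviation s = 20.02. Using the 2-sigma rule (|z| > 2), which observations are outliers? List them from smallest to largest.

Cutoffs at x̄ ± 2s: 49.32 ± 2·20.02 = [9.28, 89.36].
3.1: z = -2.31, |z| > 2 → outlier.
5.1: z = -2.21, |z| > 2 → outlier.
Every other value lies within [9.28, 89.36].

3.1, 5.1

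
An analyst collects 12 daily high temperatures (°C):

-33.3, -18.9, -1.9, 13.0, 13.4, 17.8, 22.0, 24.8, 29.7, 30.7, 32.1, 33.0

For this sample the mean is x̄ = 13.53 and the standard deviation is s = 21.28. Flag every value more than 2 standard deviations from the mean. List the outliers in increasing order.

Cutoffs at x̄ ± 2s: 13.53 ± 2·21.28 = [-29.03, 56.09].
-33.3: z = -2.20, |z| > 2 → outlier.
Every other value lies within [-29.03, 56.09].

-33.3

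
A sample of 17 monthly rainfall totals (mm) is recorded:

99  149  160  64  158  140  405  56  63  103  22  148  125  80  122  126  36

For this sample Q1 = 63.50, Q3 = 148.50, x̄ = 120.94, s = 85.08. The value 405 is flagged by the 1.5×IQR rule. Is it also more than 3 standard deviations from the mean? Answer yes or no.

z = (405 − 120.94) / 85.08 = 3.34.
|z| = 3.34 > 3.

yes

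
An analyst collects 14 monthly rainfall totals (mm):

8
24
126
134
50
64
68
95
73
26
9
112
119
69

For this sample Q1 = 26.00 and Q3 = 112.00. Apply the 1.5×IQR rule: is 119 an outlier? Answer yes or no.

no

IQR = Q3 − Q1 = 112.00 − 26.00 = 86.00.
Lower fence = Q1 − 1.5·IQR = 26.00 − 129.00 = -103.00.
Upper fence = Q3 + 1.5·IQR = 112.00 + 129.00 = 241.00.
119 lies within [-103.00, 241.00].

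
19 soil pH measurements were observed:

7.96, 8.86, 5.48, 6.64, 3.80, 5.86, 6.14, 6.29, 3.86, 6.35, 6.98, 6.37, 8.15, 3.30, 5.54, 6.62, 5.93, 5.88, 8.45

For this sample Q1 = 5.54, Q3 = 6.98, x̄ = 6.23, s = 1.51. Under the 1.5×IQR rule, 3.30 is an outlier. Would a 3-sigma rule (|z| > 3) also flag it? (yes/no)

z = (3.30 − 6.23) / 1.51 = -1.94.
|z| = 1.94 ≤ 3.

no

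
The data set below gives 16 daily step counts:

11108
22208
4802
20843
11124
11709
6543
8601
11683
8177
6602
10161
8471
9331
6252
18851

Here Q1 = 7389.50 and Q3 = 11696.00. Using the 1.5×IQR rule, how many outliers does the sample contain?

3

IQR = 4306.50; fences at 7389.50 − 6459.75 = 929.75 and 11696.00 + 6459.75 = 18155.75.
Outside the cutoffs: 18851, 20843, 22208.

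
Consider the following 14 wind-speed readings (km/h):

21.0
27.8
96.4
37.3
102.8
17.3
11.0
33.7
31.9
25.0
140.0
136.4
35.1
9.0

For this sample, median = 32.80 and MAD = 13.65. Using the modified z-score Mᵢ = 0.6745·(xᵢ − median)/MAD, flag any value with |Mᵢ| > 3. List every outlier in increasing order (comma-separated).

|Mᵢ| > 3 ⇔ |xᵢ − 32.80| > 3·13.65/0.6745 = 60.71.
So outliers lie outside [-27.91, 93.51].
96.4: M = 3.14 → outlier.
102.8: M = 3.46 → outlier.
136.4: M = 5.12 → outlier.
140.0: M = 5.30 → outlier.

96.4, 102.8, 136.4, 140.0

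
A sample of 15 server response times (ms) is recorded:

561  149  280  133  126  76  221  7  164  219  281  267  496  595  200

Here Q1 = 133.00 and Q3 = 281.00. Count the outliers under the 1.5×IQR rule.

IQR = 148.00; fences at 133.00 − 222.00 = -89.00 and 281.00 + 222.00 = 503.00.
Outside the cutoffs: 561, 595.

2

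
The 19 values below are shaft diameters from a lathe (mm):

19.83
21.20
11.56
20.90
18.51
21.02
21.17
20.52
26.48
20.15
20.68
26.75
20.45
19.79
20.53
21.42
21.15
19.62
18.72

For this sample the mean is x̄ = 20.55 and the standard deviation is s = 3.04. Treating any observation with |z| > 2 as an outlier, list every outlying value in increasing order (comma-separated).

Cutoffs at x̄ ± 2s: 20.55 ± 2·3.04 = [14.47, 26.63].
11.56: z = -2.96, |z| > 2 → outlier.
26.75: z = 2.04, |z| > 2 → outlier.
Every other value lies within [14.47, 26.63].

11.56, 26.75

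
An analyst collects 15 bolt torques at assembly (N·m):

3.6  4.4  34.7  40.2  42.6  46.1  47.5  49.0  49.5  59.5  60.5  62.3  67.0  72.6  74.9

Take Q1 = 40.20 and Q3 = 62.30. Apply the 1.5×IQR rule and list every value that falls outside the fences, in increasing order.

3.6, 4.4

IQR = Q3 − Q1 = 62.30 − 40.20 = 22.10.
Lower fence = Q1 − 1.5·IQR = 40.20 − 33.15 = 7.05.
Upper fence = Q3 + 1.5·IQR = 62.30 + 33.15 = 95.45.
3.6 < 7.05 → outlier.
4.4 < 7.05 → outlier.
All remaining values lie within [7.05, 95.45].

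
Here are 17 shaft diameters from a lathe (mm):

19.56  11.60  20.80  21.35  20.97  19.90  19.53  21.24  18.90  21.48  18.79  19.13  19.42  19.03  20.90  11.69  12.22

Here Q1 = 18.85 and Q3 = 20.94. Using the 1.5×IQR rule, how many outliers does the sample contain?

3

IQR = 2.09; fences at 18.85 − 3.135 = 15.715 and 20.94 + 3.135 = 24.075.
Outside the cutoffs: 11.60, 11.69, 12.22.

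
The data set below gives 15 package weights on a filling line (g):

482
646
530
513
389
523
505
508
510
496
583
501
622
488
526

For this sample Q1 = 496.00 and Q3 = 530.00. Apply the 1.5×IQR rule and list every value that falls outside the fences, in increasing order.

IQR = Q3 − Q1 = 530.00 − 496.00 = 34.00.
Lower fence = Q1 − 1.5·IQR = 496.00 − 51.00 = 445.00.
Upper fence = Q3 + 1.5·IQR = 530.00 + 51.00 = 581.00.
389 < 445.00 → outlier.
583 > 581.00 → outlier.
622 > 581.00 → outlier.
646 > 581.00 → outlier.
All remaining values lie within [445.00, 581.00].

389, 583, 622, 646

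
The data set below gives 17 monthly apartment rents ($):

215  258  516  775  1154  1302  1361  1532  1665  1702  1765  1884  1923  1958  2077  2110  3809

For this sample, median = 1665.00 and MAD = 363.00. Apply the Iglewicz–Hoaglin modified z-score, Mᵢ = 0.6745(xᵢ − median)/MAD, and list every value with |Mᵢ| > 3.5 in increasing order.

|Mᵢ| > 3.5 ⇔ |xᵢ − 1665.00| > 3.5·363.00/0.6745 = 1883.62.
So outliers lie outside [-218.62, 3548.62].
3809: M = 3.98 → outlier.

3809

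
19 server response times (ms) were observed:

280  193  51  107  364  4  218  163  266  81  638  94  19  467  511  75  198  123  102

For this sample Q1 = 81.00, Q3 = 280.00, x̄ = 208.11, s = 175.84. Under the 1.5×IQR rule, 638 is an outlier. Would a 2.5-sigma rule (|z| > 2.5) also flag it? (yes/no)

z = (638 − 208.11) / 175.84 = 2.44.
|z| = 2.44 ≤ 2.5.

no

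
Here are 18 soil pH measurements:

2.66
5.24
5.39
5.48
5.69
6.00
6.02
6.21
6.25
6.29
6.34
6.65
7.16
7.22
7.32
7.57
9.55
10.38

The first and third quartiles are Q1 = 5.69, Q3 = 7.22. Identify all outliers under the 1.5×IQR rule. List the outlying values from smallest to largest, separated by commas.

2.66, 9.55, 10.38

IQR = Q3 − Q1 = 7.22 − 5.69 = 1.53.
Lower fence = Q1 − 1.5·IQR = 5.69 − 2.295 = 3.395.
Upper fence = Q3 + 1.5·IQR = 7.22 + 2.295 = 9.515.
2.66 < 3.395 → outlier.
9.55 > 9.515 → outlier.
10.38 > 9.515 → outlier.
All remaining values lie within [3.395, 9.515].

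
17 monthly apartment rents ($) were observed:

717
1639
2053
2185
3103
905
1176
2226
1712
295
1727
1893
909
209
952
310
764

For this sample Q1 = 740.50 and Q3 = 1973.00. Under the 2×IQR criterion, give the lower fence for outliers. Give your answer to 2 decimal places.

IQR = Q3 − Q1 = 1973.00 − 740.50 = 1232.50.
Lower fence = Q1 − 2·IQR = 740.50 − 2465.00 = -1724.50.
Upper fence = Q3 + 2·IQR = 1973.00 + 2465.00 = 4438.00.

-1724.50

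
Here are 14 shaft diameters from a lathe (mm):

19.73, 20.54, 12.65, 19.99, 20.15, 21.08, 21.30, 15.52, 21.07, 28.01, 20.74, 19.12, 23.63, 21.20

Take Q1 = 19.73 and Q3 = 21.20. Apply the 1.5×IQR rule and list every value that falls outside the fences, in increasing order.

12.65, 15.52, 23.63, 28.01

IQR = Q3 − Q1 = 21.20 − 19.73 = 1.47.
Lower fence = Q1 − 1.5·IQR = 19.73 − 2.205 = 17.525.
Upper fence = Q3 + 1.5·IQR = 21.20 + 2.205 = 23.405.
12.65 < 17.525 → outlier.
15.52 < 17.525 → outlier.
23.63 > 23.405 → outlier.
28.01 > 23.405 → outlier.
All remaining values lie within [17.525, 23.405].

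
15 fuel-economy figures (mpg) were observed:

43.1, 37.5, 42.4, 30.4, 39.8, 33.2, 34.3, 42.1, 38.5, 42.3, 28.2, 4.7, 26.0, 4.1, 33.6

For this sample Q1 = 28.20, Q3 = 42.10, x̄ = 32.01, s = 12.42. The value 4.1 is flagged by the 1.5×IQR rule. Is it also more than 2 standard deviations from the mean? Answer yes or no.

yes

z = (4.1 − 32.01) / 12.42 = -2.25.
|z| = 2.25 > 2.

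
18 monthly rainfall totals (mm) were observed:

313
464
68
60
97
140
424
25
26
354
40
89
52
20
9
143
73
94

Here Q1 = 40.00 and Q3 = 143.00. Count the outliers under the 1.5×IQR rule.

4

IQR = 103.00; fences at 40.00 − 154.50 = -114.50 and 143.00 + 154.50 = 297.50.
Outside the cutoffs: 313, 354, 424, 464.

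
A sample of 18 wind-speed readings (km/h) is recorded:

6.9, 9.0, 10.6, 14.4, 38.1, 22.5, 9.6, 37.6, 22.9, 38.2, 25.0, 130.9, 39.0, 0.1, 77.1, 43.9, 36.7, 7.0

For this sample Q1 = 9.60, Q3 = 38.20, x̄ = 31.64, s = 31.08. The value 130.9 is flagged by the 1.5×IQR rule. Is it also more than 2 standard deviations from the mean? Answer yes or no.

z = (130.9 − 31.64) / 31.08 = 3.19.
|z| = 3.19 > 2.

yes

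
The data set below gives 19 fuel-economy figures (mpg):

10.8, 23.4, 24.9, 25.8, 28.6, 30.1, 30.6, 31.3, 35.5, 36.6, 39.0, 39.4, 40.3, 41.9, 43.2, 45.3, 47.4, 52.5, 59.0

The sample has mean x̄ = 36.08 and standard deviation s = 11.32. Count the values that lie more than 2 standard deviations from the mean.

2

Cutoffs: x̄ ± 2s = [13.44, 58.72].
Outside the cutoffs: 10.8, 59.0.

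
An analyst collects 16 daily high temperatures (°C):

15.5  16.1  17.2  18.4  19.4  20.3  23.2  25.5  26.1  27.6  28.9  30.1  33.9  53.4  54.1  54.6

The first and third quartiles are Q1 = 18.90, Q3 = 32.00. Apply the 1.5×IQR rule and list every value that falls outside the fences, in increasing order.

53.4, 54.1, 54.6

IQR = Q3 − Q1 = 32.00 − 18.90 = 13.10.
Lower fence = Q1 − 1.5·IQR = 18.90 − 19.65 = -0.75.
Upper fence = Q3 + 1.5·IQR = 32.00 + 19.65 = 51.65.
53.4 > 51.65 → outlier.
54.1 > 51.65 → outlier.
54.6 > 51.65 → outlier.
All remaining values lie within [-0.75, 51.65].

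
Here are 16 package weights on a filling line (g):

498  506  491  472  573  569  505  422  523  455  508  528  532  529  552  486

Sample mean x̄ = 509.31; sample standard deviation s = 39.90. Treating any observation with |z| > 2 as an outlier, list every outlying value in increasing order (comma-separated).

422

Cutoffs at x̄ ± 2s: 509.31 ± 2·39.90 = [429.51, 589.11].
422: z = -2.19, |z| > 2 → outlier.
Every other value lies within [429.51, 589.11].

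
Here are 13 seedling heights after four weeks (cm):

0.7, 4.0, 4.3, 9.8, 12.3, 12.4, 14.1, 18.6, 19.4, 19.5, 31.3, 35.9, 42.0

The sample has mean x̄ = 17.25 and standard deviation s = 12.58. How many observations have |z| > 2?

0

Cutoffs: x̄ ± 2s = [-7.91, 42.41].
Every value lies within the cutoffs.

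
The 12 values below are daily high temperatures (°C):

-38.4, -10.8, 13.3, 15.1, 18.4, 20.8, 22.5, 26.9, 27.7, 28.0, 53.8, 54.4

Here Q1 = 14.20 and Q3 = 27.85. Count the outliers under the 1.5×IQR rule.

4

IQR = 13.65; fences at 14.20 − 20.475 = -6.275 and 27.85 + 20.475 = 48.325.
Outside the cutoffs: -38.4, -10.8, 53.8, 54.4.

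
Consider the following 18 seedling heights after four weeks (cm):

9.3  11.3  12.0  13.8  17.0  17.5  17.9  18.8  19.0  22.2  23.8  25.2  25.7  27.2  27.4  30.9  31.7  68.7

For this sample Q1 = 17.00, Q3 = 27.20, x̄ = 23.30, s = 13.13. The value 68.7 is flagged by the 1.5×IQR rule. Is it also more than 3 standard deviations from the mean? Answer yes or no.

yes

z = (68.7 − 23.30) / 13.13 = 3.46.
|z| = 3.46 > 3.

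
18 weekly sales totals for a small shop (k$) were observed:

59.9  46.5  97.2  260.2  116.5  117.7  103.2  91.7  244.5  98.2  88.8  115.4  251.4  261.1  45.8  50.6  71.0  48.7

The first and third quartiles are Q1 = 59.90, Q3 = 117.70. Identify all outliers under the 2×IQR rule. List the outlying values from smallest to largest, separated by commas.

IQR = Q3 − Q1 = 117.70 − 59.90 = 57.80.
Lower fence = Q1 − 2·IQR = 59.90 − 115.60 = -55.70.
Upper fence = Q3 + 2·IQR = 117.70 + 115.60 = 233.30.
244.5 > 233.30 → outlier.
251.4 > 233.30 → outlier.
260.2 > 233.30 → outlier.
261.1 > 233.30 → outlier.
All remaining values lie within [-55.70, 233.30].

244.5, 251.4, 260.2, 261.1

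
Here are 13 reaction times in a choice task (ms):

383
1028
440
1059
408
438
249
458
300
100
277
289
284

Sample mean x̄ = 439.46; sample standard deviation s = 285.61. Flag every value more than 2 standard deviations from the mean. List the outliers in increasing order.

1028, 1059

Cutoffs at x̄ ± 2s: 439.46 ± 2·285.61 = [-131.76, 1010.68].
1028: z = 2.06, |z| > 2 → outlier.
1059: z = 2.17, |z| > 2 → outlier.
Every other value lies within [-131.76, 1010.68].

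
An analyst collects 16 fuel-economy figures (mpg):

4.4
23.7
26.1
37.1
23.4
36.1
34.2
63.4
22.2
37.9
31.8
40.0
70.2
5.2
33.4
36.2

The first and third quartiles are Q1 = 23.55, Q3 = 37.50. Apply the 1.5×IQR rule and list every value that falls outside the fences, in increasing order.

63.4, 70.2

IQR = Q3 − Q1 = 37.50 − 23.55 = 13.95.
Lower fence = Q1 − 1.5·IQR = 23.55 − 20.925 = 2.625.
Upper fence = Q3 + 1.5·IQR = 37.50 + 20.925 = 58.425.
63.4 > 58.425 → outlier.
70.2 > 58.425 → outlier.
All remaining values lie within [2.625, 58.425].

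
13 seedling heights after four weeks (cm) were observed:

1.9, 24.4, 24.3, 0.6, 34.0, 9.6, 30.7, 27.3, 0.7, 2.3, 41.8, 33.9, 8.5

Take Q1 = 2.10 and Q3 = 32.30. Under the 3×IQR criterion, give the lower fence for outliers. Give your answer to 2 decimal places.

IQR = Q3 − Q1 = 32.30 − 2.10 = 30.20.
Lower fence = Q1 − 3·IQR = 2.10 − 90.60 = -88.50.
Upper fence = Q3 + 3·IQR = 32.30 + 90.60 = 122.90.

-88.50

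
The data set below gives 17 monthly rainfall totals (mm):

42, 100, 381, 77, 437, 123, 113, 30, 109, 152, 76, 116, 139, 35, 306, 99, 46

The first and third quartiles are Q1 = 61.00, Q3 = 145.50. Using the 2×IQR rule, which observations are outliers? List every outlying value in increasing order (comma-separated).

IQR = Q3 − Q1 = 145.50 − 61.00 = 84.50.
Lower fence = Q1 − 2·IQR = 61.00 − 169.00 = -108.00.
Upper fence = Q3 + 2·IQR = 145.50 + 169.00 = 314.50.
381 > 314.50 → outlier.
437 > 314.50 → outlier.
All remaining values lie within [-108.00, 314.50].

381, 437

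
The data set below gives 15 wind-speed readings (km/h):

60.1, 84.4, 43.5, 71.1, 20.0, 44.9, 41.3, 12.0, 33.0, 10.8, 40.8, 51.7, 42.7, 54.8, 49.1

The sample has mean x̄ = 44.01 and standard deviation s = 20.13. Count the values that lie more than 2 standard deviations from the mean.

1

Cutoffs: x̄ ± 2s = [3.75, 84.27].
Outside the cutoffs: 84.4.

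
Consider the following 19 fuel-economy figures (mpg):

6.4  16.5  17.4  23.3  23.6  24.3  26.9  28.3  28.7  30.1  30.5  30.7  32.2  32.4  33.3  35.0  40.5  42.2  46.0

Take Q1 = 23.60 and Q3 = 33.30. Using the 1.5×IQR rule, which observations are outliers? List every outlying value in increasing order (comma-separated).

IQR = Q3 − Q1 = 33.30 − 23.60 = 9.70.
Lower fence = Q1 − 1.5·IQR = 23.60 − 14.55 = 9.05.
Upper fence = Q3 + 1.5·IQR = 33.30 + 14.55 = 47.85.
6.4 < 9.05 → outlier.
All remaining values lie within [9.05, 47.85].

6.4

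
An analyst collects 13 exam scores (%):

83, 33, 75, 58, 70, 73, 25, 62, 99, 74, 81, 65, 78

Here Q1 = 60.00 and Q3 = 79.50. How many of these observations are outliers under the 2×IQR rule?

IQR = 19.50; fences at 60.00 − 39.00 = 21.00 and 79.50 + 39.00 = 118.50.
Every value lies within the cutoffs.

0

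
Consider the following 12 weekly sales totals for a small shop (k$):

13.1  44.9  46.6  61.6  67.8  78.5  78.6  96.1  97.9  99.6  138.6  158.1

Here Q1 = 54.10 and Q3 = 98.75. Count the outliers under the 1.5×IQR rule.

0

IQR = 44.65; fences at 54.10 − 66.975 = -12.875 and 98.75 + 66.975 = 165.725.
Every value lies within the cutoffs.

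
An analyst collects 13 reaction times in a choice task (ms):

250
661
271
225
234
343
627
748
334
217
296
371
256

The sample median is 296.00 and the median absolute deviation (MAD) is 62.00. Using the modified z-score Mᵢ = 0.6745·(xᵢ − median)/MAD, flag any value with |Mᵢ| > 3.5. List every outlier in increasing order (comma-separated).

|Mᵢ| > 3.5 ⇔ |xᵢ − 296.00| > 3.5·62.00/0.6745 = 321.72.
So outliers lie outside [-25.72, 617.72].
627: M = 3.60 → outlier.
661: M = 3.97 → outlier.
748: M = 4.92 → outlier.

627, 661, 748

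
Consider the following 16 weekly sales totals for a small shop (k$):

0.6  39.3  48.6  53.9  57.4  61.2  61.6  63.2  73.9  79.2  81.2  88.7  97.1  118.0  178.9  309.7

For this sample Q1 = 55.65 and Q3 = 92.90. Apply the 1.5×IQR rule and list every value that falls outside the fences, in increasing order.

IQR = Q3 − Q1 = 92.90 − 55.65 = 37.25.
Lower fence = Q1 − 1.5·IQR = 55.65 − 55.875 = -0.225.
Upper fence = Q3 + 1.5·IQR = 92.90 + 55.875 = 148.775.
178.9 > 148.775 → outlier.
309.7 > 148.775 → outlier.
All remaining values lie within [-0.225, 148.775].

178.9, 309.7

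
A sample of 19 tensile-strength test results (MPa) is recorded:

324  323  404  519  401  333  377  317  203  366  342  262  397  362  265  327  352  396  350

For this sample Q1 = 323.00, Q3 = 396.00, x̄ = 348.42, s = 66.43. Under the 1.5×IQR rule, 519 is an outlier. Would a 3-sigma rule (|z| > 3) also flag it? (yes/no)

z = (519 − 348.42) / 66.43 = 2.57.
|z| = 2.57 ≤ 3.

no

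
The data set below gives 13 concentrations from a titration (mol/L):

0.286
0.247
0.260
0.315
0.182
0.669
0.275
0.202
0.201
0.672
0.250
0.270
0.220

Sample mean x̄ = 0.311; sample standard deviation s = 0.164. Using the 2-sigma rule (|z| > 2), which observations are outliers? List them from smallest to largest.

0.669, 0.672

Cutoffs at x̄ ± 2s: 0.311 ± 2·0.164 = [-0.017, 0.639].
0.669: z = 2.18, |z| > 2 → outlier.
0.672: z = 2.20, |z| > 2 → outlier.
Every other value lies within [-0.017, 0.639].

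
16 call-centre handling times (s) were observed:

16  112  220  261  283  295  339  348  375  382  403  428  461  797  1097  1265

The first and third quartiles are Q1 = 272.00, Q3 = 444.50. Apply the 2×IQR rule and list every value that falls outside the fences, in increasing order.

797, 1097, 1265

IQR = Q3 − Q1 = 444.50 − 272.00 = 172.50.
Lower fence = Q1 − 2·IQR = 272.00 − 345.00 = -73.00.
Upper fence = Q3 + 2·IQR = 444.50 + 345.00 = 789.50.
797 > 789.50 → outlier.
1097 > 789.50 → outlier.
1265 > 789.50 → outlier.
All remaining values lie within [-73.00, 789.50].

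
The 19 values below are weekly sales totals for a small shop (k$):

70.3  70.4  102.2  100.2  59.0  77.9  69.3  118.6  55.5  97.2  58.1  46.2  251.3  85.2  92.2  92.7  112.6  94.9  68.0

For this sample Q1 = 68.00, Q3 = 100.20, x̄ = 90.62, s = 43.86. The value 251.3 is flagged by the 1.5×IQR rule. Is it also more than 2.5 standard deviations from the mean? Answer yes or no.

yes

z = (251.3 − 90.62) / 43.86 = 3.66.
|z| = 3.66 > 2.5.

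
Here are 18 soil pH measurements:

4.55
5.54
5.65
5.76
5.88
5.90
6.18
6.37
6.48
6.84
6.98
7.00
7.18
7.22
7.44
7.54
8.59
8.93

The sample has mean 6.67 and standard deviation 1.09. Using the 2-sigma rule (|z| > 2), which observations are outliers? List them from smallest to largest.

8.93

Cutoffs at x̄ ± 2s: 6.67 ± 2·1.09 = [4.49, 8.85].
8.93: z = 2.07, |z| > 2 → outlier.
Every other value lies within [4.49, 8.85].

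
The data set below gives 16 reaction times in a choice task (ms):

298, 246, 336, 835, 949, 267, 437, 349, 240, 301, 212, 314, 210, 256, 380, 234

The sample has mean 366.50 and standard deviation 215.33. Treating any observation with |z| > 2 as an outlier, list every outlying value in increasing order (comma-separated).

Cutoffs at x̄ ± 2s: 366.50 ± 2·215.33 = [-64.16, 797.16].
835: z = 2.18, |z| > 2 → outlier.
949: z = 2.71, |z| > 2 → outlier.
Every other value lies within [-64.16, 797.16].

835, 949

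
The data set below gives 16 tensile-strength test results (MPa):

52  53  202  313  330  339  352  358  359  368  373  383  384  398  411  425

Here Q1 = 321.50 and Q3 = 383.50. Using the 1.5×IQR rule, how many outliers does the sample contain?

3

IQR = 62.00; fences at 321.50 − 93.00 = 228.50 and 383.50 + 93.00 = 476.50.
Outside the cutoffs: 52, 53, 202.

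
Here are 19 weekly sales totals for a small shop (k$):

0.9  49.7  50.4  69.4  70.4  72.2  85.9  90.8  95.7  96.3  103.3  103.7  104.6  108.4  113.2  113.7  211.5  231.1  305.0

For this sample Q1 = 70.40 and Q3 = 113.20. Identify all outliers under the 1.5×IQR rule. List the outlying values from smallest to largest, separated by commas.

IQR = Q3 − Q1 = 113.20 − 70.40 = 42.80.
Lower fence = Q1 − 1.5·IQR = 70.40 − 64.20 = 6.20.
Upper fence = Q3 + 1.5·IQR = 113.20 + 64.20 = 177.40.
0.9 < 6.20 → outlier.
211.5 > 177.40 → outlier.
231.1 > 177.40 → outlier.
305.0 > 177.40 → outlier.
All remaining values lie within [6.20, 177.40].

0.9, 211.5, 231.1, 305.0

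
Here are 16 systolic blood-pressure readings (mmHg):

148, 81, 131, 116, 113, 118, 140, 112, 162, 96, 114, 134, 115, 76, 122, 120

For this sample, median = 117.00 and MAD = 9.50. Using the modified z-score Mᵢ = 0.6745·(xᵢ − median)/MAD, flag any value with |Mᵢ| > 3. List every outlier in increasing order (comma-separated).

|Mᵢ| > 3 ⇔ |xᵢ − 117.00| > 3·9.50/0.6745 = 42.25.
So outliers lie outside [74.75, 159.25].
162: M = 3.20 → outlier.

162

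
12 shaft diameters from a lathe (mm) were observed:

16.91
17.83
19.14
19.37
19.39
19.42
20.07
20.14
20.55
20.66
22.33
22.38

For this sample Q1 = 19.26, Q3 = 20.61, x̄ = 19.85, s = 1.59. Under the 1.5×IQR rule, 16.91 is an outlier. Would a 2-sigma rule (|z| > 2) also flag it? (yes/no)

no

z = (16.91 − 19.85) / 1.59 = -1.85.
|z| = 1.85 ≤ 2.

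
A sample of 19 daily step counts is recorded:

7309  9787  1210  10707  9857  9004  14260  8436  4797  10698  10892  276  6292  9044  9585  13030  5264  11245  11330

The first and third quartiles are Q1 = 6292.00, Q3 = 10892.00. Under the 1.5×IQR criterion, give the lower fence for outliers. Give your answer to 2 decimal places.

-608.00

IQR = Q3 − Q1 = 10892.00 − 6292.00 = 4600.00.
Lower fence = Q1 − 1.5·IQR = 6292.00 − 6900.00 = -608.00.
Upper fence = Q3 + 1.5·IQR = 10892.00 + 6900.00 = 17792.00.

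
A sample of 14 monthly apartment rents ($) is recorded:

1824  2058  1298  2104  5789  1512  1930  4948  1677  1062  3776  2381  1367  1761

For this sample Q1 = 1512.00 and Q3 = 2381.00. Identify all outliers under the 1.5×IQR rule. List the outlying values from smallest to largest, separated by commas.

IQR = Q3 − Q1 = 2381.00 − 1512.00 = 869.00.
Lower fence = Q1 − 1.5·IQR = 1512.00 − 1303.50 = 208.50.
Upper fence = Q3 + 1.5·IQR = 2381.00 + 1303.50 = 3684.50.
3776 > 3684.50 → outlier.
4948 > 3684.50 → outlier.
5789 > 3684.50 → outlier.
All remaining values lie within [208.50, 3684.50].

3776, 4948, 5789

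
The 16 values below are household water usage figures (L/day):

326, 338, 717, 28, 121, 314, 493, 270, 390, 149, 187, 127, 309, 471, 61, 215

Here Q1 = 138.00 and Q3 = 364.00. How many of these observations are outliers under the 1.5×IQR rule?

IQR = 226.00; fences at 138.00 − 339.00 = -201.00 and 364.00 + 339.00 = 703.00.
Outside the cutoffs: 717.

1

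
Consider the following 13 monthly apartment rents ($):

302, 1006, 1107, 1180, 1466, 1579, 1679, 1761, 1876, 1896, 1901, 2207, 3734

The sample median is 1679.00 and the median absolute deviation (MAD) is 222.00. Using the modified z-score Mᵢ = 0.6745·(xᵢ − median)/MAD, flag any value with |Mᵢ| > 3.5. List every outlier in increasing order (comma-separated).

302, 3734

|Mᵢ| > 3.5 ⇔ |xᵢ − 1679.00| > 3.5·222.00/0.6745 = 1151.96.
So outliers lie outside [527.04, 2830.96].
302: M = -4.18 → outlier.
3734: M = 6.24 → outlier.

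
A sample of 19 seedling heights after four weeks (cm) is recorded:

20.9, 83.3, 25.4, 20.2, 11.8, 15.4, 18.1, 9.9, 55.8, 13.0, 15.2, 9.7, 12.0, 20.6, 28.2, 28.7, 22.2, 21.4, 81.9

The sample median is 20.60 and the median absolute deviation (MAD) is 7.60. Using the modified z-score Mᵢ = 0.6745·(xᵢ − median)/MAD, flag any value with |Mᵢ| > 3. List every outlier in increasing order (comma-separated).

|Mᵢ| > 3 ⇔ |xᵢ − 20.60| > 3·7.60/0.6745 = 33.80.
So outliers lie outside [-13.20, 54.40].
55.8: M = 3.12 → outlier.
81.9: M = 5.44 → outlier.
83.3: M = 5.56 → outlier.

55.8, 81.9, 83.3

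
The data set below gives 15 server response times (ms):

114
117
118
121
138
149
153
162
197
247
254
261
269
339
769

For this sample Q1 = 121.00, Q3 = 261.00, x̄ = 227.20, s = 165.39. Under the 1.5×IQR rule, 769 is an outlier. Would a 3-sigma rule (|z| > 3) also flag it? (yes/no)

z = (769 − 227.20) / 165.39 = 3.28.
|z| = 3.28 > 3.

yes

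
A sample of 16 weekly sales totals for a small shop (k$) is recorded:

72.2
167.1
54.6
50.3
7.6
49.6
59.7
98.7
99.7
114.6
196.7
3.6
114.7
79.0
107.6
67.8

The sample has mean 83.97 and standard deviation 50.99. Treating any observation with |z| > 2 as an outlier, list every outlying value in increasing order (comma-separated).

Cutoffs at x̄ ± 2s: 83.97 ± 2·50.99 = [-18.01, 185.95].
196.7: z = 2.21, |z| > 2 → outlier.
Every other value lies within [-18.01, 185.95].

196.7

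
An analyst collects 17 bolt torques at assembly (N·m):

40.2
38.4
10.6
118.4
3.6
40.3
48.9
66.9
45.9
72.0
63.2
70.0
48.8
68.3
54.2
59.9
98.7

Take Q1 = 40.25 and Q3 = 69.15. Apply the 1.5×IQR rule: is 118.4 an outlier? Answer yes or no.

IQR = Q3 − Q1 = 69.15 − 40.25 = 28.90.
Lower fence = Q1 − 1.5·IQR = 40.25 − 43.35 = -3.10.
Upper fence = Q3 + 1.5·IQR = 69.15 + 43.35 = 112.50.
118.4 lies above the upper fence.

yes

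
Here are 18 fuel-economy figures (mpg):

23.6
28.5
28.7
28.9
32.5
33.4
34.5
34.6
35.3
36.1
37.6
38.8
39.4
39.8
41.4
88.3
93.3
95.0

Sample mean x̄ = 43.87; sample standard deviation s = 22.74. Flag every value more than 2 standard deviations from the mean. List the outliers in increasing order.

93.3, 95.0

Cutoffs at x̄ ± 2s: 43.87 ± 2·22.74 = [-1.61, 89.35].
93.3: z = 2.17, |z| > 2 → outlier.
95.0: z = 2.25, |z| > 2 → outlier.
Every other value lies within [-1.61, 89.35].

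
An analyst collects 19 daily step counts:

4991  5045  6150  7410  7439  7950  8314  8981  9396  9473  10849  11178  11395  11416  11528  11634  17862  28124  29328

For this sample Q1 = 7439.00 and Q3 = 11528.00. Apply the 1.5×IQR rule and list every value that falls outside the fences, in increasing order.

17862, 28124, 29328

IQR = Q3 − Q1 = 11528.00 − 7439.00 = 4089.00.
Lower fence = Q1 − 1.5·IQR = 7439.00 − 6133.50 = 1305.50.
Upper fence = Q3 + 1.5·IQR = 11528.00 + 6133.50 = 17661.50.
17862 > 17661.50 → outlier.
28124 > 17661.50 → outlier.
29328 > 17661.50 → outlier.
All remaining values lie within [1305.50, 17661.50].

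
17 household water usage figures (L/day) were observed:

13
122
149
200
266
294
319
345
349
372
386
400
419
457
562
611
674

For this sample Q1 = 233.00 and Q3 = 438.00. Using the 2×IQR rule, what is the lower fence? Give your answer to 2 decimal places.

-177.00

IQR = Q3 − Q1 = 438.00 − 233.00 = 205.00.
Lower fence = Q1 − 2·IQR = 233.00 − 410.00 = -177.00.
Upper fence = Q3 + 2·IQR = 438.00 + 410.00 = 848.00.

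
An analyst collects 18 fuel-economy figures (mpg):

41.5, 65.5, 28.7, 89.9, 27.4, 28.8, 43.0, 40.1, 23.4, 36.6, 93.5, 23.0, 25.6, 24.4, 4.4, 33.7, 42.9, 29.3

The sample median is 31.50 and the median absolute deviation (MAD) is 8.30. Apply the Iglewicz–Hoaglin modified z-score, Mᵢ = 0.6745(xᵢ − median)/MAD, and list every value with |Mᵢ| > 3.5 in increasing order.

|Mᵢ| > 3.5 ⇔ |xᵢ − 31.50| > 3.5·8.30/0.6745 = 43.07.
So outliers lie outside [-11.57, 74.57].
89.9: M = 4.75 → outlier.
93.5: M = 5.04 → outlier.

89.9, 93.5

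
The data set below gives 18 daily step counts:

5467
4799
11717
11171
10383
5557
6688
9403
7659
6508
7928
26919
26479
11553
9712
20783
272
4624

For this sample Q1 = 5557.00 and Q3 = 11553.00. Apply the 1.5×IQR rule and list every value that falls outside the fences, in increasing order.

20783, 26479, 26919

IQR = Q3 − Q1 = 11553.00 − 5557.00 = 5996.00.
Lower fence = Q1 − 1.5·IQR = 5557.00 − 8994.00 = -3437.00.
Upper fence = Q3 + 1.5·IQR = 11553.00 + 8994.00 = 20547.00.
20783 > 20547.00 → outlier.
26479 > 20547.00 → outlier.
26919 > 20547.00 → outlier.
All remaining values lie within [-3437.00, 20547.00].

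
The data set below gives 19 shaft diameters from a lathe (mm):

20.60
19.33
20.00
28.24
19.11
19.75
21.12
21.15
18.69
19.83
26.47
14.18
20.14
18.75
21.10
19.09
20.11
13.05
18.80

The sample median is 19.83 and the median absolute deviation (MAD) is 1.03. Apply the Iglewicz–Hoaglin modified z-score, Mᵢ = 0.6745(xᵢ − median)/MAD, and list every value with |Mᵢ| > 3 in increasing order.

13.05, 14.18, 26.47, 28.24

|Mᵢ| > 3 ⇔ |xᵢ − 19.83| > 3·1.03/0.6745 = 4.58.
So outliers lie outside [15.25, 24.41].
13.05: M = -4.44 → outlier.
14.18: M = -3.70 → outlier.
26.47: M = 4.35 → outlier.
28.24: M = 5.51 → outlier.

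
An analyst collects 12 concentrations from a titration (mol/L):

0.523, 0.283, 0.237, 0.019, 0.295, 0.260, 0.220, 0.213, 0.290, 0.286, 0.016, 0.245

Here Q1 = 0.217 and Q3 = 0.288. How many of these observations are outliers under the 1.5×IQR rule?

3

IQR = 0.071; fences at 0.217 − 0.1065 = 0.1105 and 0.288 + 0.1065 = 0.3945.
Outside the cutoffs: 0.016, 0.019, 0.523.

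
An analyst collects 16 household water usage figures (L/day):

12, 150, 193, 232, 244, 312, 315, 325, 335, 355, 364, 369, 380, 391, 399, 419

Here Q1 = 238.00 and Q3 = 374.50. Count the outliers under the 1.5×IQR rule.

1

IQR = 136.50; fences at 238.00 − 204.75 = 33.25 and 374.50 + 204.75 = 579.25.
Outside the cutoffs: 12.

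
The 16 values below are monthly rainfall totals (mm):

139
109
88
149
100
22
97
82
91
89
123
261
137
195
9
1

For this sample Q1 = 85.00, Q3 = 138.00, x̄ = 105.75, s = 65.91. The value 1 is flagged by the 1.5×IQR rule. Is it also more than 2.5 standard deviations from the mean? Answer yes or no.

no

z = (1 − 105.75) / 65.91 = -1.59.
|z| = 1.59 ≤ 2.5.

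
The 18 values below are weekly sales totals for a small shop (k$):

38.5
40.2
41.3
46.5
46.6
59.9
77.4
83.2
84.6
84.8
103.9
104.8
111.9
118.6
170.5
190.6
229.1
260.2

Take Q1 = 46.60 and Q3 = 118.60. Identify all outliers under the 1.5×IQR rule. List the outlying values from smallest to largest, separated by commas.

229.1, 260.2

IQR = Q3 − Q1 = 118.60 − 46.60 = 72.00.
Lower fence = Q1 − 1.5·IQR = 46.60 − 108.00 = -61.40.
Upper fence = Q3 + 1.5·IQR = 118.60 + 108.00 = 226.60.
229.1 > 226.60 → outlier.
260.2 > 226.60 → outlier.
All remaining values lie within [-61.40, 226.60].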